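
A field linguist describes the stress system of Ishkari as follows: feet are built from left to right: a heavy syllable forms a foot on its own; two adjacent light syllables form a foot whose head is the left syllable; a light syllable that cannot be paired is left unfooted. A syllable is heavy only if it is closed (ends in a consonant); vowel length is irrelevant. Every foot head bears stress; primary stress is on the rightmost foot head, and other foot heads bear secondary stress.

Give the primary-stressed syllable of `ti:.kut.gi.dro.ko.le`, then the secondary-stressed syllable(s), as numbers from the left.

Weights: 1 ti: L, 2 kut H, 3 gi L, 4 dro L, 5 ko L, 6 le L.
Parse left to right (heavy = foot alone; LL = one foot; stranded L unfooted): ti: (ˈkut) (ˈgi.dro) (ˈko.le).
Foot heads: 2, 3, 5.
Primary stress on the rightmost head = syllable 5.
Secondary stress on 2, 3: ti:.ˌkut.ˌgi.dro.ˈko.le.

primary 5, secondary 2, 3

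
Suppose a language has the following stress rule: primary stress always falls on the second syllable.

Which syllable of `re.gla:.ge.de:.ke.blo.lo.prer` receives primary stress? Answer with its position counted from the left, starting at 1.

The word has 8 syllables; the second syllable is syllable 2 (gla:).
Primary stress: syllable 2 → re.ˈgla:.ge.de:.ke.blo.lo.prer.

2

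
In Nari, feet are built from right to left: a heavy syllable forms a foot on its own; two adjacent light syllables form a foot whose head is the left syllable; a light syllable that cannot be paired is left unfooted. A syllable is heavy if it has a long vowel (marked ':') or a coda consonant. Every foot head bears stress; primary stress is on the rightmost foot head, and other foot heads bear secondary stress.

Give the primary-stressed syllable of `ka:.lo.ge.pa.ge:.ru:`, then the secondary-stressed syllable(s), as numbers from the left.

primary 6, secondary 1, 3, 5

Weights: 1 ka: H, 2 lo L, 3 ge L, 4 pa L, 5 ge: H, 6 ru: H.
Parse right to left (heavy = foot alone; LL = one foot; stranded L unfooted): (ˈka:) lo (ˈge.pa) (ˈge:) (ˈru:).
Foot heads: 1, 3, 5, 6.
Primary stress on the rightmost head = syllable 6.
Secondary stress on 1, 3, 5: ˌka:.lo.ˌge.pa.ˌge:.ˈru:.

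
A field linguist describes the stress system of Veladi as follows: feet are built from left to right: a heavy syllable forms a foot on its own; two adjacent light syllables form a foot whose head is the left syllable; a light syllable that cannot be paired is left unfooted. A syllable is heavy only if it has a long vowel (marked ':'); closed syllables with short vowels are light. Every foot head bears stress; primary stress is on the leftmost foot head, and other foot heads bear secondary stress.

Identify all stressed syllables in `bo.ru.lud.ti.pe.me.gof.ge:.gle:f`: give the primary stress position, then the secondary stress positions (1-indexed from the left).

Weights: 1 bo L, 2 ru L, 3 lud L, 4 ti L, 5 pe L, 6 me L, 7 gof L, 8 ge: H, 9 gle:f H.
Parse left to right (heavy = foot alone; LL = one foot; stranded L unfooted): (ˈbo.ru) (ˈlud.ti) (ˈpe.me) gof (ˈge:) (ˈgle:f).
Foot heads: 1, 3, 5, 8, 9.
Primary stress on the leftmost head = syllable 1.
Secondary stress on 3, 5, 8, 9: ˈbo.ru.ˌlud.ti.ˌpe.me.gof.ˌge:.ˌgle:f.

primary 1, secondary 3, 5, 8, 9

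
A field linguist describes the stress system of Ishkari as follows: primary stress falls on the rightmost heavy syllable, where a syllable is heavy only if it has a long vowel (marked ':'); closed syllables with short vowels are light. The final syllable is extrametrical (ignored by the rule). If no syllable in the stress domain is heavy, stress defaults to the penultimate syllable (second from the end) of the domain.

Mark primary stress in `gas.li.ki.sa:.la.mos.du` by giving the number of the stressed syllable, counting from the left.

4

The final syllable (7, du) is extrametrical; the stress domain is syllables 1–6.
Weights: 1 gas L, 2 li L, 3 ki L, 4 sa: H, 5 la L, 6 mos L.
Heavy syllables in the domain: 4. The rightmost is syllable 4 (sa:).
Primary stress: syllable 4 → gas.li.ki.ˈsa:.la.mos.du.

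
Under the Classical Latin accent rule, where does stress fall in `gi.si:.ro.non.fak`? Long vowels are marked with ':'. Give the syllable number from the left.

4

Classical Latin: stress the penult if heavy (long vowel or closed), else the antepenult.
Weights: 3 ro L, 4 non H, 5 fak H.
The penult (syllable 4, non) is heavy, so it takes stress.
Stress on syllable 4: gi.si:.ro.ˈnon.fak.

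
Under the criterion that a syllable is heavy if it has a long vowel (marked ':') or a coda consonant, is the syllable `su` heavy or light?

`su`: short vowel, open (no coda). Short vowel, open → light.

light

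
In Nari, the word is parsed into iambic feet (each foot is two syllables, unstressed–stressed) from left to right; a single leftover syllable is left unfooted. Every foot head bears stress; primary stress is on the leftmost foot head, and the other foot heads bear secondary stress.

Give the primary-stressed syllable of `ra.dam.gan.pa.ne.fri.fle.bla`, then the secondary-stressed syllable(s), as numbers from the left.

primary 2, secondary 4, 6, 8

Parse left to right into iambic (σˈσ) feet: (ra.ˈdam) (gan.ˈpa) (ne.ˈfri) (fle.ˈbla).
Foot heads (stressed positions): 2, 4, 6, 8.
End Rule Leftmost: primary stress on the leftmost head = syllable 2.
Secondary stress on 4, 6, 8: ra.ˈdam.gan.ˌpa.ne.ˌfri.fle.ˌbla.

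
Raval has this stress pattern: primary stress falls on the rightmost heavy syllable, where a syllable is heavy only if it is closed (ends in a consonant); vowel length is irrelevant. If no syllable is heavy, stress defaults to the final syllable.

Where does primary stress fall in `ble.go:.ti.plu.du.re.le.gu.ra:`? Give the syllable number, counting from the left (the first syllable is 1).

Weights: 1 ble L, 2 go: L, 3 ti L, 4 plu L, 5 du L, 6 re L, 7 le L, 8 gu L, 9 ra: L.
No heavy syllable in the domain; default to the final syllable = syllable 9.
Primary stress: syllable 9 → ble.go:.ti.plu.du.re.le.gu.ˈra:.

9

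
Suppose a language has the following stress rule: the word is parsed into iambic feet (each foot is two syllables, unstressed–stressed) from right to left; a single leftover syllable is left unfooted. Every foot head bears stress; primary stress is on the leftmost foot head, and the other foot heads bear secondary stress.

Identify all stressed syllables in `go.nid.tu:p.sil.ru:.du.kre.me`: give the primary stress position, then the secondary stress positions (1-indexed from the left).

Parse right to left into iambic (σˈσ) feet: (go.ˈnid) (tu:p.ˈsil) (ru:.ˈdu) (kre.ˈme).
Foot heads (stressed positions): 2, 4, 6, 8.
End Rule Leftmost: primary stress on the leftmost head = syllable 2.
Secondary stress on 4, 6, 8: go.ˈnid.tu:p.ˌsil.ru:.ˌdu.kre.ˌme.

primary 2, secondary 4, 6, 8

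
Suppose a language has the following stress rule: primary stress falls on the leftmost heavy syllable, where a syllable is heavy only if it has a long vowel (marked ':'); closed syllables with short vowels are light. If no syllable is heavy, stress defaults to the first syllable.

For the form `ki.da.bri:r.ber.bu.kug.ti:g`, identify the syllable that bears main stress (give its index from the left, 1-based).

3

Weights: 1 ki L, 2 da L, 3 bri:r H, 4 ber L, 5 bu L, 6 kug L, 7 ti:g H.
Heavy syllables in the domain: 3, 7. The leftmost is syllable 3 (bri:r).
Primary stress: syllable 3 → ki.da.ˈbri:r.ber.bu.kug.ti:g.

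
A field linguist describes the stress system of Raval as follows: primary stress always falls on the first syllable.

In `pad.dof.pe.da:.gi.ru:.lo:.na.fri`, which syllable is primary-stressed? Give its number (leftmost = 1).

1

The word has 9 syllables; the first syllable is syllable 1 (pad).
Primary stress: syllable 1 → ˈpad.dof.pe.da:.gi.ru:.lo:.na.fri.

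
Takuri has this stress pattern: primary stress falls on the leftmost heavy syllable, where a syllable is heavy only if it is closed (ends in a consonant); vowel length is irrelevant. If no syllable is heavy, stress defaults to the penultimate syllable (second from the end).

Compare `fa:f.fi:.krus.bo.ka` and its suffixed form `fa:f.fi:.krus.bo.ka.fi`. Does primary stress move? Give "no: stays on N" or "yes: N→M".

no: stays on 1

Base `fa:f.fi:.krus.bo.ka` (5 syllables):
  Weights: 1 fa:f H, 2 fi: L, 3 krus H, 4 bo L, 5 ka L.
  Heavy syllables in the domain: 1, 3. The leftmost is syllable 1 (fa:f).
  → primary stress on syllable 1.
Suffixed `fa:f.fi:.krus.bo.ka.fi` (6 syllables):
  Weights: 1 fa:f H, 2 fi: L, 3 krus H, 4 bo L, 5 ka L, 6 fi L.
  Heavy syllables in the domain: 1, 3. The leftmost is syllable 1 (fa:f).
  → primary stress on syllable 1.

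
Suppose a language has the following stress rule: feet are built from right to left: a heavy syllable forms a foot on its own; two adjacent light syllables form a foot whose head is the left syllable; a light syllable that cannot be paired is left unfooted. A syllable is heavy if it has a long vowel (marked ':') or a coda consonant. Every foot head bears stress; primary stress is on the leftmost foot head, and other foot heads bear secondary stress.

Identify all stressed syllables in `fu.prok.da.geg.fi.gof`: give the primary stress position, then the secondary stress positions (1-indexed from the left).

Weights: 1 fu L, 2 prok H, 3 da L, 4 geg H, 5 fi L, 6 gof H.
Parse right to left (heavy = foot alone; LL = one foot; stranded L unfooted): fu (ˈprok) da (ˈgeg) fi (ˈgof).
Foot heads: 2, 4, 6.
Primary stress on the leftmost head = syllable 2.
Secondary stress on 4, 6: fu.ˈprok.da.ˌgeg.fi.ˌgof.

primary 2, secondary 4, 6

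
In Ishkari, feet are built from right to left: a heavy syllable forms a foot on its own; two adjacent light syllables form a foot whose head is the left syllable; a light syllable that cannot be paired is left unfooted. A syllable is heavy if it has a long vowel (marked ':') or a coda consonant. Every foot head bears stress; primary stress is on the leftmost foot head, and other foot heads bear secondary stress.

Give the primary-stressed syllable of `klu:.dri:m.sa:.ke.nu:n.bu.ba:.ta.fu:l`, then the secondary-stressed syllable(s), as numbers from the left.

primary 1, secondary 2, 3, 5, 7, 9

Weights: 1 klu: H, 2 dri:m H, 3 sa: H, 4 ke L, 5 nu:n H, 6 bu L, 7 ba: H, 8 ta L, 9 fu:l H.
Parse right to left (heavy = foot alone; LL = one foot; stranded L unfooted): (ˈklu:) (ˈdri:m) (ˈsa:) ke (ˈnu:n) bu (ˈba:) ta (ˈfu:l).
Foot heads: 1, 2, 3, 5, 7, 9.
Primary stress on the leftmost head = syllable 1.
Secondary stress on 2, 3, 5, 7, 9: ˈklu:.ˌdri:m.ˌsa:.ke.ˌnu:n.bu.ˌba:.ta.ˌfu:l.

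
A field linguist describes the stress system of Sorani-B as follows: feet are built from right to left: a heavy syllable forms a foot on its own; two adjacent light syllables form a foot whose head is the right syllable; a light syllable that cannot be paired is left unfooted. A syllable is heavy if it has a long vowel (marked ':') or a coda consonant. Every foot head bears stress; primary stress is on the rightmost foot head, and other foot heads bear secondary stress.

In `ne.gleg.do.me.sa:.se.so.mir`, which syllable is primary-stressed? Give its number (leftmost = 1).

8

Weights: 1 ne L, 2 gleg H, 3 do L, 4 me L, 5 sa: H, 6 se L, 7 so L, 8 mir H.
Parse right to left (heavy = foot alone; LL = one foot; stranded L unfooted): ne (ˈgleg) (do.ˈme) (ˈsa:) (se.ˈso) (ˈmir).
Foot heads: 2, 4, 5, 7, 8.
Primary stress on the rightmost head = syllable 8.
Primary stress: syllable 8 → ne.gleg.do.me.sa:.se.so.ˈmir.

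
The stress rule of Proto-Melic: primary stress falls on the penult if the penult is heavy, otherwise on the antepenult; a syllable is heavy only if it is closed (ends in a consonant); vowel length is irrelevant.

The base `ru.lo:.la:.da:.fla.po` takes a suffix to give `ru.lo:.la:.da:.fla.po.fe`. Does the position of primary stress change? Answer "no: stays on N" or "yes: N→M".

yes: 4→5

Base `ru.lo:.la:.da:.fla.po` (6 syllables):
  Weights: 4 da: L, 5 fla L, 6 po L.
  The penult (syllable 5, fla) is light, so stress falls on the antepenult (syllable 4, da:).
  → primary stress on syllable 4.
Suffixed `ru.lo:.la:.da:.fla.po.fe` (7 syllables):
  Weights: 5 fla L, 6 po L, 7 fe L.
  The penult (syllable 6, po) is light, so stress falls on the antepenult (syllable 5, fla).
  → primary stress on syllable 5.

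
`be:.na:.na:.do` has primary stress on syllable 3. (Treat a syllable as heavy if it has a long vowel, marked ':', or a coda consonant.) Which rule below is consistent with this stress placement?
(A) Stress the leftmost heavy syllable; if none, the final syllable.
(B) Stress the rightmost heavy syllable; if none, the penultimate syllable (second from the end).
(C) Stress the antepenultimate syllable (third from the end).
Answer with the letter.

Rule A → syllable 1 (observed: 3).
Rule B → syllable 3 ✓.
Rule C → syllable 2 (observed: 3).

B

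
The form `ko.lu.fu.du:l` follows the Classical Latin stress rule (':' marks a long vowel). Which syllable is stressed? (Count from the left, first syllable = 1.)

2

Classical Latin: stress the penult if heavy (long vowel or closed), else the antepenult.
Weights: 2 lu L, 3 fu L, 4 du:l H.
The penult (syllable 3, fu) is light, so stress falls on the antepenult (syllable 2, lu).
Stress on syllable 2: ko.ˈlu.fu.du:l.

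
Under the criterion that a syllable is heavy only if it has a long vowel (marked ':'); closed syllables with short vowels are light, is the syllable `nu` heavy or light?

`nu`: short vowel, open (no coda). Short vowel → light.

light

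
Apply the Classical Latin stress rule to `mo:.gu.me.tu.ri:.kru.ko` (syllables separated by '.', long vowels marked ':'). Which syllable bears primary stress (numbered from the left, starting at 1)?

5

Classical Latin: stress the penult if heavy (long vowel or closed), else the antepenult.
Weights: 5 ri: H, 6 kru L, 7 ko L.
The penult (syllable 6, kru) is light, so stress falls on the antepenult (syllable 5, ri:).
Stress on syllable 5: mo:.gu.me.tu.ˈri:.kru.ko.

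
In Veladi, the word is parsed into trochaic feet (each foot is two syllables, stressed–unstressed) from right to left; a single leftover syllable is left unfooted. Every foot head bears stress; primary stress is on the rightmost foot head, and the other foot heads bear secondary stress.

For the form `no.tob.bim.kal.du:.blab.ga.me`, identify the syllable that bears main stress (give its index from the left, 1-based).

Parse right to left into trochaic (ˈσσ) feet: (ˈno.tob) (ˈbim.kal) (ˈdu:.blab) (ˈga.me).
Foot heads (stressed positions): 1, 3, 5, 7.
End Rule Rightmost: primary stress on the rightmost head = syllable 7.
Primary stress: syllable 7 → no.tob.bim.kal.du:.blab.ˈga.me.

7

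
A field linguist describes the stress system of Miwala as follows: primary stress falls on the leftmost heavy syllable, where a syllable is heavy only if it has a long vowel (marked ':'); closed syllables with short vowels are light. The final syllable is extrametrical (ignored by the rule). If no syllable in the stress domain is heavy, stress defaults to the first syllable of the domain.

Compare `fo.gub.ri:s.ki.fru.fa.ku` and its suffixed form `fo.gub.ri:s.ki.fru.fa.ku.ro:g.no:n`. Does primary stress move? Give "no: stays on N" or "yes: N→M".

no: stays on 3

Base `fo.gub.ri:s.ki.fru.fa.ku` (7 syllables):
  The final syllable (7, ku) is extrametrical; the stress domain is syllables 1–6.
  Weights: 1 fo L, 2 gub L, 3 ri:s H, 4 ki L, 5 fru L, 6 fa L.
  Heavy syllables in the domain: 3. The leftmost is syllable 3 (ri:s).
  → primary stress on syllable 3.
Suffixed `fo.gub.ri:s.ki.fru.fa.ku.ro:g.no:n` (9 syllables):
  The final syllable (9, no:n) is extrametrical; the stress domain is syllables 1–8.
  Weights: 1 fo L, 2 gub L, 3 ri:s H, 4 ki L, 5 fru L, 6 fa L, 7 ku L, 8 ro:g H.
  Heavy syllables in the domain: 3, 8. The leftmost is syllable 3 (ri:s).
  → primary stress on syllable 3.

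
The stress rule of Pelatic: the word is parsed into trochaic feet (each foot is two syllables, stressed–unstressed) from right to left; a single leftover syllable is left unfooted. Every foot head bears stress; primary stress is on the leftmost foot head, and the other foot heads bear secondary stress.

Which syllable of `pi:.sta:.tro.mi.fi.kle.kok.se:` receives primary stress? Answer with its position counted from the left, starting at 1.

Parse right to left into trochaic (ˈσσ) feet: (ˈpi:.sta:) (ˈtro.mi) (ˈfi.kle) (ˈkok.se:).
Foot heads (stressed positions): 1, 3, 5, 7.
End Rule Leftmost: primary stress on the leftmost head = syllable 1.
Primary stress: syllable 1 → ˈpi:.sta:.tro.mi.fi.kle.kok.se:.

1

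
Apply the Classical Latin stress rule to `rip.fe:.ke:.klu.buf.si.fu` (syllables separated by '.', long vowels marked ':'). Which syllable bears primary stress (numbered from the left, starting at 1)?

Classical Latin: stress the penult if heavy (long vowel or closed), else the antepenult.
Weights: 5 buf H, 6 si L, 7 fu L.
The penult (syllable 6, si) is light, so stress falls on the antepenult (syllable 5, buf).
Stress on syllable 5: rip.fe:.ke:.klu.ˈbuf.si.fu.

5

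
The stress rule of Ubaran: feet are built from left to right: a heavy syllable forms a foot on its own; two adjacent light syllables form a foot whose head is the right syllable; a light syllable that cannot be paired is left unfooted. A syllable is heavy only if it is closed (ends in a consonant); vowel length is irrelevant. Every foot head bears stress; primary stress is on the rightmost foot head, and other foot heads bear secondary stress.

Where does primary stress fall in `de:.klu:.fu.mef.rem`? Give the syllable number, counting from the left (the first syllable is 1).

5

Weights: 1 de: L, 2 klu: L, 3 fu L, 4 mef H, 5 rem H.
Parse left to right (heavy = foot alone; LL = one foot; stranded L unfooted): (de:.ˈklu:) fu (ˈmef) (ˈrem).
Foot heads: 2, 4, 5.
Primary stress on the rightmost head = syllable 5.
Primary stress: syllable 5 → de:.klu:.fu.mef.ˈrem.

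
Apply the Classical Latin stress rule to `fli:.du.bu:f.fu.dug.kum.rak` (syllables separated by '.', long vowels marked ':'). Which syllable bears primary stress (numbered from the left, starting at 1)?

6

Classical Latin: stress the penult if heavy (long vowel or closed), else the antepenult.
Weights: 5 dug H, 6 kum H, 7 rak H.
The penult (syllable 6, kum) is heavy, so it takes stress.
Stress on syllable 6: fli:.du.bu:f.fu.dug.ˈkum.rak.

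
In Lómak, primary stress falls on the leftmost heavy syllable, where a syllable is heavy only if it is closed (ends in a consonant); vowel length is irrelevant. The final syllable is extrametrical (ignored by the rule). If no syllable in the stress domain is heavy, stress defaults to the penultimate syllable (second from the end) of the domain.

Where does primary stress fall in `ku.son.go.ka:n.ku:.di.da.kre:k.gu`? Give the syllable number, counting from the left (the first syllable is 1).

The final syllable (9, gu) is extrametrical; the stress domain is syllables 1–8.
Weights: 1 ku L, 2 son H, 3 go L, 4 ka:n H, 5 ku: L, 6 di L, 7 da L, 8 kre:k H.
Heavy syllables in the domain: 2, 4, 8. The leftmost is syllable 2 (son).
Primary stress: syllable 2 → ku.ˈson.go.ka:n.ku:.di.da.kre:k.gu.

2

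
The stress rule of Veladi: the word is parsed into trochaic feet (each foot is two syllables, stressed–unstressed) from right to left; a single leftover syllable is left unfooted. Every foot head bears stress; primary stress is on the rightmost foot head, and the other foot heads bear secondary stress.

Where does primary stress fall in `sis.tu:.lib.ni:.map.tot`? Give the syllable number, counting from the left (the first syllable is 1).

Parse right to left into trochaic (ˈσσ) feet: (ˈsis.tu:) (ˈlib.ni:) (ˈmap.tot).
Foot heads (stressed positions): 1, 3, 5.
End Rule Rightmost: primary stress on the rightmost head = syllable 5.
Primary stress: syllable 5 → sis.tu:.lib.ni:.ˈmap.tot.

5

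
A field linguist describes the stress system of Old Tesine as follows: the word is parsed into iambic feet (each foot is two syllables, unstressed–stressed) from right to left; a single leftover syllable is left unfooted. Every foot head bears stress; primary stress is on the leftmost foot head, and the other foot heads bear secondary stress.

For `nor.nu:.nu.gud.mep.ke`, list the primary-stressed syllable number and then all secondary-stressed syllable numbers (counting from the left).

Parse right to left into iambic (σˈσ) feet: (nor.ˈnu:) (nu.ˈgud) (mep.ˈke).
Foot heads (stressed positions): 2, 4, 6.
End Rule Leftmost: primary stress on the leftmost head = syllable 2.
Secondary stress on 4, 6: nor.ˈnu:.nu.ˌgud.mep.ˌke.

primary 2, secondary 4, 6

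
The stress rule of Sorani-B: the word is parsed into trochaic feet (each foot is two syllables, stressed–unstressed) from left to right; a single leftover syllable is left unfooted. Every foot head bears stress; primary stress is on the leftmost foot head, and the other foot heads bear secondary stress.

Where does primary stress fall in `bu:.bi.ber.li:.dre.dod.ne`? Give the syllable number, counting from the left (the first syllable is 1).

1

Parse left to right into trochaic (ˈσσ) feet: (ˈbu:.bi) (ˈber.li:) (ˈdre.dod) ne. Syllable 7 is left unfooted.
Foot heads (stressed positions): 1, 3, 5.
End Rule Leftmost: primary stress on the leftmost head = syllable 1.
Primary stress: syllable 1 → ˈbu:.bi.ber.li:.dre.dod.ne.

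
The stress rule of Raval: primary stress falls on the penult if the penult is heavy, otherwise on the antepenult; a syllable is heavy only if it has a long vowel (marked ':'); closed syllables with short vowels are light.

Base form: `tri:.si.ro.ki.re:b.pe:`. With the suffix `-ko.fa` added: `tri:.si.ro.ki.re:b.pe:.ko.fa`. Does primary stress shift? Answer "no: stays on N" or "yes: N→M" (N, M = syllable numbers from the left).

Base `tri:.si.ro.ki.re:b.pe:` (6 syllables):
  Weights: 4 ki L, 5 re:b H, 6 pe: H.
  The penult (syllable 5, re:b) is heavy, so it takes stress.
  → primary stress on syllable 5.
Suffixed `tri:.si.ro.ki.re:b.pe:.ko.fa` (8 syllables):
  Weights: 6 pe: H, 7 ko L, 8 fa L.
  The penult (syllable 7, ko) is light, so stress falls on the antepenult (syllable 6, pe:).
  → primary stress on syllable 6.

yes: 5→6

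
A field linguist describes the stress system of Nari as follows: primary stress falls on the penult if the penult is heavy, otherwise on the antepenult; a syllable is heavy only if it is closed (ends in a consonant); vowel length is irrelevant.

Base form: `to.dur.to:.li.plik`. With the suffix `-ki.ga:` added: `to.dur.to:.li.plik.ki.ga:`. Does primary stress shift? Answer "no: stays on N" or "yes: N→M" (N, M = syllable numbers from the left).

Base `to.dur.to:.li.plik` (5 syllables):
  Weights: 3 to: L, 4 li L, 5 plik H.
  The penult (syllable 4, li) is light, so stress falls on the antepenult (syllable 3, to:).
  → primary stress on syllable 3.
Suffixed `to.dur.to:.li.plik.ki.ga:` (7 syllables):
  Weights: 5 plik H, 6 ki L, 7 ga: L.
  The penult (syllable 6, ki) is light, so stress falls on the antepenult (syllable 5, plik).
  → primary stress on syllable 5.

yes: 3→5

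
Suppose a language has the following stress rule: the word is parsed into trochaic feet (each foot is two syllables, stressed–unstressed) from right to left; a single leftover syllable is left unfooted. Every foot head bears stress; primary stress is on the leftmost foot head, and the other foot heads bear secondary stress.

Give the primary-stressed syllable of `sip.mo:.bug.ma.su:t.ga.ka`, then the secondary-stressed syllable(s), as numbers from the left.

Parse right to left into trochaic (ˈσσ) feet: sip (ˈmo:.bug) (ˈma.su:t) (ˈga.ka). Syllable 1 is left unfooted.
Foot heads (stressed positions): 2, 4, 6.
End Rule Leftmost: primary stress on the leftmost head = syllable 2.
Secondary stress on 4, 6: sip.ˈmo:.bug.ˌma.su:t.ˌga.ka.

primary 2, secondary 4, 6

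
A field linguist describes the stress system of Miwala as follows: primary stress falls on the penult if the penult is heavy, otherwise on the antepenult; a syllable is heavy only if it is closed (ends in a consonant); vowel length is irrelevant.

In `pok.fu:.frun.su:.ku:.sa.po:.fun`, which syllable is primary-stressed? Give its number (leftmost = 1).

Weights: 6 sa L, 7 po: L, 8 fun H.
The penult (syllable 7, po:) is light, so stress falls on the antepenult (syllable 6, sa).
Primary stress: syllable 6 → pok.fu:.frun.su:.ku:.ˈsa.po:.fun.

6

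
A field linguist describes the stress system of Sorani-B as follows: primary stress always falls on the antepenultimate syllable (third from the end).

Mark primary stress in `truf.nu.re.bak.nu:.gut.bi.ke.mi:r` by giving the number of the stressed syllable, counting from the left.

7

The word has 9 syllables; the antepenultimate syllable (third from the end) is syllable 7 (bi).
Primary stress: syllable 7 → truf.nu.re.bak.nu:.gut.ˈbi.ke.mi:r.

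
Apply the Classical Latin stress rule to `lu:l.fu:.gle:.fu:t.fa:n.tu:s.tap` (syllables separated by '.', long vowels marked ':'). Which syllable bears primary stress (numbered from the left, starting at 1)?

6

Classical Latin: stress the penult if heavy (long vowel or closed), else the antepenult.
Weights: 5 fa:n H, 6 tu:s H, 7 tap H.
The penult (syllable 6, tu:s) is heavy, so it takes stress.
Stress on syllable 6: lu:l.fu:.gle:.fu:t.fa:n.ˈtu:s.tap.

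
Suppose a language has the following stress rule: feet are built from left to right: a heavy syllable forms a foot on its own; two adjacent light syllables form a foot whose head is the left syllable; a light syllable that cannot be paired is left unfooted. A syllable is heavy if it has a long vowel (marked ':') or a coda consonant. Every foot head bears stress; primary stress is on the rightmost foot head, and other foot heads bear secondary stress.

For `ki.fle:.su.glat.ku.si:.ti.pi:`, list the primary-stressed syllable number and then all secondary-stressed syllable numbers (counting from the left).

primary 8, secondary 2, 4, 6

Weights: 1 ki L, 2 fle: H, 3 su L, 4 glat H, 5 ku L, 6 si: H, 7 ti L, 8 pi: H.
Parse left to right (heavy = foot alone; LL = one foot; stranded L unfooted): ki (ˈfle:) su (ˈglat) ku (ˈsi:) ti (ˈpi:).
Foot heads: 2, 4, 6, 8.
Primary stress on the rightmost head = syllable 8.
Secondary stress on 2, 4, 6: ki.ˌfle:.su.ˌglat.ku.ˌsi:.ti.ˈpi:.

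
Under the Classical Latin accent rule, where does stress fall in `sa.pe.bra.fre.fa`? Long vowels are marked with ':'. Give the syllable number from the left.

Classical Latin: stress the penult if heavy (long vowel or closed), else the antepenult.
Weights: 3 bra L, 4 fre L, 5 fa L.
The penult (syllable 4, fre) is light, so stress falls on the antepenult (syllable 3, bra).
Stress on syllable 3: sa.pe.ˈbra.fre.fa.

3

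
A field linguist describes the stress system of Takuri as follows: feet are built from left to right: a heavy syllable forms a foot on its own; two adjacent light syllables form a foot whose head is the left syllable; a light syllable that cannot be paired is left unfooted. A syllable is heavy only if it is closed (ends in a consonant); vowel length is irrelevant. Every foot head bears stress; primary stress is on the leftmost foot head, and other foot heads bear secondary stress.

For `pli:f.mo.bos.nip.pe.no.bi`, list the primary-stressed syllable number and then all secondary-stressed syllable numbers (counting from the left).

Weights: 1 pli:f H, 2 mo L, 3 bos H, 4 nip H, 5 pe L, 6 no L, 7 bi L.
Parse left to right (heavy = foot alone; LL = one foot; stranded L unfooted): (ˈpli:f) mo (ˈbos) (ˈnip) (ˈpe.no) bi.
Foot heads: 1, 3, 4, 5.
Primary stress on the leftmost head = syllable 1.
Secondary stress on 3, 4, 5: ˈpli:f.mo.ˌbos.ˌnip.ˌpe.no.bi.

primary 1, secondary 3, 4, 5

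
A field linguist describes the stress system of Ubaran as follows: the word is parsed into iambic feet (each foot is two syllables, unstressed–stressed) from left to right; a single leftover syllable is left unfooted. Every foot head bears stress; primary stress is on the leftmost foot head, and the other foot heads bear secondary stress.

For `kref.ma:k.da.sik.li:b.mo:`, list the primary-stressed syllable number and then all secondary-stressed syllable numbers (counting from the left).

Parse left to right into iambic (σˈσ) feet: (kref.ˈma:k) (da.ˈsik) (li:b.ˈmo:).
Foot heads (stressed positions): 2, 4, 6.
End Rule Leftmost: primary stress on the leftmost head = syllable 2.
Secondary stress on 4, 6: kref.ˈma:k.da.ˌsik.li:b.ˌmo:.

primary 2, secondary 4, 6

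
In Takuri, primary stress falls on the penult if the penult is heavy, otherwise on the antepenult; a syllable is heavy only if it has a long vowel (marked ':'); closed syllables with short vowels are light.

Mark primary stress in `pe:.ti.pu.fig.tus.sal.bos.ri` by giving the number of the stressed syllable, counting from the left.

6

Weights: 6 sal L, 7 bos L, 8 ri L.
The penult (syllable 7, bos) is light, so stress falls on the antepenult (syllable 6, sal).
Primary stress: syllable 6 → pe:.ti.pu.fig.tus.ˈsal.bos.ri.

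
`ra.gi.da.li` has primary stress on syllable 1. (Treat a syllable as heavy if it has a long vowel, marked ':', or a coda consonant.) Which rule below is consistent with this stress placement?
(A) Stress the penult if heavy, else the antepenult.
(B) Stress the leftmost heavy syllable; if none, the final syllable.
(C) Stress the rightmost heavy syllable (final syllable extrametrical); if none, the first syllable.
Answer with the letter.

C

Rule A → syllable 2 (observed: 1).
Rule B → syllable 4 (observed: 1).
Rule C → syllable 1 ✓.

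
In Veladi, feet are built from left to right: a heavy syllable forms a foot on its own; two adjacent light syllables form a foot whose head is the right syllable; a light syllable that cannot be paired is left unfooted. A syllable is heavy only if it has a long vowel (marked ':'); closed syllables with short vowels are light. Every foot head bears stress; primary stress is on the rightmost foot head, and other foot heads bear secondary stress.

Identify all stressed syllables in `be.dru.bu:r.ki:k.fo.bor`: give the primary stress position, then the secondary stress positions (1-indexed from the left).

Weights: 1 be L, 2 dru L, 3 bu:r H, 4 ki:k H, 5 fo L, 6 bor L.
Parse left to right (heavy = foot alone; LL = one foot; stranded L unfooted): (be.ˈdru) (ˈbu:r) (ˈki:k) (fo.ˈbor).
Foot heads: 2, 3, 4, 6.
Primary stress on the rightmost head = syllable 6.
Secondary stress on 2, 3, 4: be.ˌdru.ˌbu:r.ˌki:k.fo.ˈbor.

primary 6, secondary 2, 3, 4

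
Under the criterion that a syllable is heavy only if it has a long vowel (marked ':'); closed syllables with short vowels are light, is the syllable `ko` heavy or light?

light

`ko`: short vowel, open (no coda). Short vowel → light.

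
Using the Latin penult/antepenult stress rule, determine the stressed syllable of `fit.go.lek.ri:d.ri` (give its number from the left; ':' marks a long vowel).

Classical Latin: stress the penult if heavy (long vowel or closed), else the antepenult.
Weights: 3 lek H, 4 ri:d H, 5 ri L.
The penult (syllable 4, ri:d) is heavy, so it takes stress.
Stress on syllable 4: fit.go.lek.ˈri:d.ri.

4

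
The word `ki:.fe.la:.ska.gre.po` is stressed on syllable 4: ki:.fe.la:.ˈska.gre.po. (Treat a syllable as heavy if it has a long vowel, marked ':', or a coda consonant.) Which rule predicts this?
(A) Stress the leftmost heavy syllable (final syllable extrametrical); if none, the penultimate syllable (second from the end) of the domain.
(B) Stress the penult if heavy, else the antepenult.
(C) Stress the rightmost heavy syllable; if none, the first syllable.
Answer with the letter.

Rule A → syllable 1 (observed: 4).
Rule B → syllable 4 ✓.
Rule C → syllable 3 (observed: 4).

B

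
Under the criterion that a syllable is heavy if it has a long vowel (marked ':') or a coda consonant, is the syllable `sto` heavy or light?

`sto`: short vowel, open (no coda). Short vowel, open → light.

light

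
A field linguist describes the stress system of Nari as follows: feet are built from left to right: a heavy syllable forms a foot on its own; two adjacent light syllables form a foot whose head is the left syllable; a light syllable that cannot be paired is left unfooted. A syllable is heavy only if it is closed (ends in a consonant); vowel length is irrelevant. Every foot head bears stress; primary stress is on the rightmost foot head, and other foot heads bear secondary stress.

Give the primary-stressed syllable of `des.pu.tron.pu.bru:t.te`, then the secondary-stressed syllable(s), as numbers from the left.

Weights: 1 des H, 2 pu L, 3 tron H, 4 pu L, 5 bru:t H, 6 te L.
Parse left to right (heavy = foot alone; LL = one foot; stranded L unfooted): (ˈdes) pu (ˈtron) pu (ˈbru:t) te.
Foot heads: 1, 3, 5.
Primary stress on the rightmost head = syllable 5.
Secondary stress on 1, 3: ˌdes.pu.ˌtron.pu.ˈbru:t.te.

primary 5, secondary 1, 3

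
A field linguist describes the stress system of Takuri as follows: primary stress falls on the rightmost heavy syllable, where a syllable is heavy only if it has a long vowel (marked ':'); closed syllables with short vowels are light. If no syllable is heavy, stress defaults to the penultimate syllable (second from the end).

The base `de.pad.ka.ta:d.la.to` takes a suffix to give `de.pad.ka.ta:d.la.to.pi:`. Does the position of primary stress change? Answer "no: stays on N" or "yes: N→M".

yes: 4→7

Base `de.pad.ka.ta:d.la.to` (6 syllables):
  Weights: 1 de L, 2 pad L, 3 ka L, 4 ta:d H, 5 la L, 6 to L.
  Heavy syllables in the domain: 4. The rightmost is syllable 4 (ta:d).
  → primary stress on syllable 4.
Suffixed `de.pad.ka.ta:d.la.to.pi:` (7 syllables):
  Weights: 1 de L, 2 pad L, 3 ka L, 4 ta:d H, 5 la L, 6 to L, 7 pi: H.
  Heavy syllables in the domain: 4, 7. The rightmost is syllable 7 (pi:).
  → primary stress on syllable 7.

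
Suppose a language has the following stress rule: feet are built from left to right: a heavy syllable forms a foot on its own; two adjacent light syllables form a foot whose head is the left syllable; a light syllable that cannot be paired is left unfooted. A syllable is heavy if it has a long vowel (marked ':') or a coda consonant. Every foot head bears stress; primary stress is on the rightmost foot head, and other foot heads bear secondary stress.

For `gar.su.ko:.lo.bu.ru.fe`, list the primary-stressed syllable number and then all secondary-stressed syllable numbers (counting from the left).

primary 6, secondary 1, 3, 4

Weights: 1 gar H, 2 su L, 3 ko: H, 4 lo L, 5 bu L, 6 ru L, 7 fe L.
Parse left to right (heavy = foot alone; LL = one foot; stranded L unfooted): (ˈgar) su (ˈko:) (ˈlo.bu) (ˈru.fe).
Foot heads: 1, 3, 4, 6.
Primary stress on the rightmost head = syllable 6.
Secondary stress on 1, 3, 4: ˌgar.su.ˌko:.ˌlo.bu.ˈru.fe.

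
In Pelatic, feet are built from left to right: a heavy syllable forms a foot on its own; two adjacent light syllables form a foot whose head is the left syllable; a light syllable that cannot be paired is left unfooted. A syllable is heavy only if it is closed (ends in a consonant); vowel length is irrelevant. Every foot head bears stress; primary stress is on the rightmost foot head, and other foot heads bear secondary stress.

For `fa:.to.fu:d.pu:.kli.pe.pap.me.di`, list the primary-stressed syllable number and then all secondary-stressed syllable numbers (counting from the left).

Weights: 1 fa: L, 2 to L, 3 fu:d H, 4 pu: L, 5 kli L, 6 pe L, 7 pap H, 8 me L, 9 di L.
Parse left to right (heavy = foot alone; LL = one foot; stranded L unfooted): (ˈfa:.to) (ˈfu:d) (ˈpu:.kli) pe (ˈpap) (ˈme.di).
Foot heads: 1, 3, 4, 7, 8.
Primary stress on the rightmost head = syllable 8.
Secondary stress on 1, 3, 4, 7: ˌfa:.to.ˌfu:d.ˌpu:.kli.pe.ˌpap.ˈme.di.

primary 8, secondary 1, 3, 4, 7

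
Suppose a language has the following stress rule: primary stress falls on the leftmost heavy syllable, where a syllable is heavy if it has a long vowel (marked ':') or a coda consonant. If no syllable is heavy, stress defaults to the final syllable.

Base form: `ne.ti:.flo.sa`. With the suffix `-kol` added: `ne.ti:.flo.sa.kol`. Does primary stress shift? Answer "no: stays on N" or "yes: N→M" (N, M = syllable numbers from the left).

no: stays on 2

Base `ne.ti:.flo.sa` (4 syllables):
  Weights: 1 ne L, 2 ti: H, 3 flo L, 4 sa L.
  Heavy syllables in the domain: 2. The leftmost is syllable 2 (ti:).
  → primary stress on syllable 2.
Suffixed `ne.ti:.flo.sa.kol` (5 syllables):
  Weights: 1 ne L, 2 ti: H, 3 flo L, 4 sa L, 5 kol H.
  Heavy syllables in the domain: 2, 5. The leftmost is syllable 2 (ti:).
  → primary stress on syllable 2.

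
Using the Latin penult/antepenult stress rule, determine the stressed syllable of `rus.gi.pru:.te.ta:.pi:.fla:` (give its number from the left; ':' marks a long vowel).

6

Classical Latin: stress the penult if heavy (long vowel or closed), else the antepenult.
Weights: 5 ta: H, 6 pi: H, 7 fla: H.
The penult (syllable 6, pi:) is heavy, so it takes stress.
Stress on syllable 6: rus.gi.pru:.te.ta:.ˈpi:.fla:.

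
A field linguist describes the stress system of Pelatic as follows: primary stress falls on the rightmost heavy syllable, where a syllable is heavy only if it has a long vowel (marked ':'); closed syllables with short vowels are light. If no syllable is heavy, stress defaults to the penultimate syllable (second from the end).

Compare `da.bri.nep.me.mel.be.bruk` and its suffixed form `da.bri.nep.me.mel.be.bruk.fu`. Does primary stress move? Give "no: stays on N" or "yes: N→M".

Base `da.bri.nep.me.mel.be.bruk` (7 syllables):
  Weights: 1 da L, 2 bri L, 3 nep L, 4 me L, 5 mel L, 6 be L, 7 bruk L.
  No heavy syllable in the domain; default to the penultimate syllable (second from the end) = syllable 6.
  → primary stress on syllable 6.
Suffixed `da.bri.nep.me.mel.be.bruk.fu` (8 syllables):
  Weights: 1 da L, 2 bri L, 3 nep L, 4 me L, 5 mel L, 6 be L, 7 bruk L, 8 fu L.
  No heavy syllable in the domain; default to the penultimate syllable (second from the end) = syllable 7.
  → primary stress on syllable 7.

yes: 6→7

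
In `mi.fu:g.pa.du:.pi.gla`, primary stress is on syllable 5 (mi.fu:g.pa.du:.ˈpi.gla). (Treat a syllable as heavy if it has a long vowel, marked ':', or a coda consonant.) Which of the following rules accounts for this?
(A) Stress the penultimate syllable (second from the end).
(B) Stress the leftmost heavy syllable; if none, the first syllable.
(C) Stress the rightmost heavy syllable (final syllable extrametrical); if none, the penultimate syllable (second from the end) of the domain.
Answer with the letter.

A

Rule A → syllable 5 ✓.
Rule B → syllable 2 (observed: 5).
Rule C → syllable 4 (observed: 5).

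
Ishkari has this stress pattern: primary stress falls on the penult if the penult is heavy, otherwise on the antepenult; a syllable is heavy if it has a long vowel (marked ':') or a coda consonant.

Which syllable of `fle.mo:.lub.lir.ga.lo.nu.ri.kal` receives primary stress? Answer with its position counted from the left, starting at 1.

Weights: 7 nu L, 8 ri L, 9 kal H.
The penult (syllable 8, ri) is light, so stress falls on the antepenult (syllable 7, nu).
Primary stress: syllable 7 → fle.mo:.lub.lir.ga.lo.ˈnu.ri.kal.

7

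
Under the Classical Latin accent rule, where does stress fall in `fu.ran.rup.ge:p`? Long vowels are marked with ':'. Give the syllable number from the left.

3

Classical Latin: stress the penult if heavy (long vowel or closed), else the antepenult.
Weights: 2 ran H, 3 rup H, 4 ge:p H.
The penult (syllable 3, rup) is heavy, so it takes stress.
Stress on syllable 3: fu.ran.ˈrup.ge:p.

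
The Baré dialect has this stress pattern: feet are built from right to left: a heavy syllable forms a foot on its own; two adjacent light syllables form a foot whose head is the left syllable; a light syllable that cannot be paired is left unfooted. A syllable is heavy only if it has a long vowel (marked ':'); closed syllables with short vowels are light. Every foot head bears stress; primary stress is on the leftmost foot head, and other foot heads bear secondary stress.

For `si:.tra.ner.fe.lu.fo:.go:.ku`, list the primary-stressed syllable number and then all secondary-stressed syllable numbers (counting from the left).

Weights: 1 si: H, 2 tra L, 3 ner L, 4 fe L, 5 lu L, 6 fo: H, 7 go: H, 8 ku L.
Parse right to left (heavy = foot alone; LL = one foot; stranded L unfooted): (ˈsi:) (ˈtra.ner) (ˈfe.lu) (ˈfo:) (ˈgo:) ku.
Foot heads: 1, 2, 4, 6, 7.
Primary stress on the leftmost head = syllable 1.
Secondary stress on 2, 4, 6, 7: ˈsi:.ˌtra.ner.ˌfe.lu.ˌfo:.ˌgo:.ku.

primary 1, secondary 2, 4, 6, 7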